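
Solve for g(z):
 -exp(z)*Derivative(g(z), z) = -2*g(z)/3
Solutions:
 g(z) = C1*exp(-2*exp(-z)/3)


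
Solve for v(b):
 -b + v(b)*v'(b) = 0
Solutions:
 v(b) = -sqrt(C1 + b^2)
 v(b) = sqrt(C1 + b^2)


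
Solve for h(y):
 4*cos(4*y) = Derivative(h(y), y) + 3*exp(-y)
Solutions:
 h(y) = C1 + sin(4*y) + 3*exp(-y)


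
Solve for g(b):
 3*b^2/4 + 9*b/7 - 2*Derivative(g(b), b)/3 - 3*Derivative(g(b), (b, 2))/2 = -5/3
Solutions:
 g(b) = C1 + C2*exp(-4*b/9) + 3*b^3/8 - 351*b^2/224 + 4279*b/448


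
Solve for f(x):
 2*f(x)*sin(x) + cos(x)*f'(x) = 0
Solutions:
 f(x) = C1*cos(x)^2


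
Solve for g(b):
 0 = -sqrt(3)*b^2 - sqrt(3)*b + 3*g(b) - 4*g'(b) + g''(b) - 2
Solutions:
 g(b) = C1*exp(b) + C2*exp(3*b) + sqrt(3)*b^2/3 + 11*sqrt(3)*b/9 + 2/3 + 38*sqrt(3)/27


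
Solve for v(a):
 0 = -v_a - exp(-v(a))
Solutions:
 v(a) = log(C1 - a)


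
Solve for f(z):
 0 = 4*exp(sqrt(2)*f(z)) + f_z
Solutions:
 f(z) = sqrt(2)*(2*log(1/(C1 + 4*z)) - log(2))/4


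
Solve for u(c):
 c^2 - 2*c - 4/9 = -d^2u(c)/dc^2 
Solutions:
 u(c) = C1 + C2*c - c^4/12 + c^3/3 + 2*c^2/9


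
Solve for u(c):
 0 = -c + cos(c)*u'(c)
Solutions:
 u(c) = C1 + Integral(c/cos(c), c)


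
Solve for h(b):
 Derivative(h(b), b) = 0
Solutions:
 h(b) = C1


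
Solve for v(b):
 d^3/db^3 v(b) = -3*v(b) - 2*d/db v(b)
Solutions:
 v(b) = C3*exp(-b) + (C1*sin(sqrt(11)*b/2) + C2*cos(sqrt(11)*b/2))*exp(b/2)


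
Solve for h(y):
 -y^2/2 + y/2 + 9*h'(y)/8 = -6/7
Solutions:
 h(y) = C1 + 4*y^3/27 - 2*y^2/9 - 16*y/21


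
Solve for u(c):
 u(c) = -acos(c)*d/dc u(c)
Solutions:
 u(c) = C1*exp(-Integral(1/acos(c), c))


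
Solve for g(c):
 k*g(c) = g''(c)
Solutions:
 g(c) = C1*exp(-c*sqrt(k)) + C2*exp(c*sqrt(k))


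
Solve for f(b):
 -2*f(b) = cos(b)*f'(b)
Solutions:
 f(b) = C1*(sin(b) - 1)/(sin(b) + 1)


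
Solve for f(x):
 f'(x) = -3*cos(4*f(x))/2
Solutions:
 f(x) = -asin((C1 + exp(12*x))/(C1 - exp(12*x)))/4 + pi/4
 f(x) = asin((C1 + exp(12*x))/(C1 - exp(12*x)))/4


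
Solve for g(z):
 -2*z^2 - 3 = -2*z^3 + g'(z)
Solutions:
 g(z) = C1 + z^4/2 - 2*z^3/3 - 3*z


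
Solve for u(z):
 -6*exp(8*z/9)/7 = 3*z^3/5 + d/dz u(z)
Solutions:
 u(z) = C1 - 3*z^4/20 - 27*exp(8*z/9)/28


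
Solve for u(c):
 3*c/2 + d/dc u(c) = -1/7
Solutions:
 u(c) = C1 - 3*c^2/4 - c/7


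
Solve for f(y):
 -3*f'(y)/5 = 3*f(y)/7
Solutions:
 f(y) = C1*exp(-5*y/7)


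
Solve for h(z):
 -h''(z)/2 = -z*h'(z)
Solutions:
 h(z) = C1 + C2*erfi(z)


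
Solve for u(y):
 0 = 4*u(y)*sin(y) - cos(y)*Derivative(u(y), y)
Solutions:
 u(y) = C1/cos(y)^4


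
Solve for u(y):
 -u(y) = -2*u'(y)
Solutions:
 u(y) = C1*exp(y/2)


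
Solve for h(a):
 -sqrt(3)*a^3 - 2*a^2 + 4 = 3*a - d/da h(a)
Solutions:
 h(a) = C1 + sqrt(3)*a^4/4 + 2*a^3/3 + 3*a^2/2 - 4*a


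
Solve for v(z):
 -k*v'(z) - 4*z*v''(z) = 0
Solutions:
 v(z) = C1 + z^(1 - re(k)/4)*(C2*sin(log(z)*Abs(im(k))/4) + C3*cos(log(z)*im(k)/4))


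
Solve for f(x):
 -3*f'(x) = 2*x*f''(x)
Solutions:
 f(x) = C1 + C2/sqrt(x)


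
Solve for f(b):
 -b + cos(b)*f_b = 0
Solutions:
 f(b) = C1 + Integral(b/cos(b), b)


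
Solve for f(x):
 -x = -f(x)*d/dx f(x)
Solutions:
 f(x) = -sqrt(C1 + x^2)
 f(x) = sqrt(C1 + x^2)


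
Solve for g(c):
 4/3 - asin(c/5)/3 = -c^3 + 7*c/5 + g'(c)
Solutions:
 g(c) = C1 + c^4/4 - 7*c^2/10 - c*asin(c/5)/3 + 4*c/3 - sqrt(25 - c^2)/3


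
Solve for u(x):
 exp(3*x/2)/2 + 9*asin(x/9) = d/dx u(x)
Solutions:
 u(x) = C1 + 9*x*asin(x/9) + 9*sqrt(81 - x^2) + exp(3*x/2)/3


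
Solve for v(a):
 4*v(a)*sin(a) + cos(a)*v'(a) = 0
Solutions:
 v(a) = C1*cos(a)^4


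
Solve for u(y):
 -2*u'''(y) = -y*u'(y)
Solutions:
 u(y) = C1 + Integral(C2*airyai(2^(2/3)*y/2) + C3*airybi(2^(2/3)*y/2), y)


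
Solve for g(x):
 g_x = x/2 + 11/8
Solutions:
 g(x) = C1 + x^2/4 + 11*x/8


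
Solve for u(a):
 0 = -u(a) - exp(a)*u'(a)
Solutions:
 u(a) = C1*exp(exp(-a))


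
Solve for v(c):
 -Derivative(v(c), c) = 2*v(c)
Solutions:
 v(c) = C1*exp(-2*c)


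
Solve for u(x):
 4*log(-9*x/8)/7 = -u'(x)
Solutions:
 u(x) = C1 - 4*x*log(-x)/7 + 4*x*(-2*log(3) + 1 + 3*log(2))/7


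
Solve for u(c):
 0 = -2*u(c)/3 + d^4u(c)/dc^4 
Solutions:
 u(c) = C1*exp(-2^(1/4)*3^(3/4)*c/3) + C2*exp(2^(1/4)*3^(3/4)*c/3) + C3*sin(2^(1/4)*3^(3/4)*c/3) + C4*cos(2^(1/4)*3^(3/4)*c/3)


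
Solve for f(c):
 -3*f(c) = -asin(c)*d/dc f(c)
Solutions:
 f(c) = C1*exp(3*Integral(1/asin(c), c))


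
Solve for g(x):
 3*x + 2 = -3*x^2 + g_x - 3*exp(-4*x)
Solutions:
 g(x) = C1 + x^3 + 3*x^2/2 + 2*x - 3*exp(-4*x)/4


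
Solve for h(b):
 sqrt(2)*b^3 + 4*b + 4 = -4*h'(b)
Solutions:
 h(b) = C1 - sqrt(2)*b^4/16 - b^2/2 - b


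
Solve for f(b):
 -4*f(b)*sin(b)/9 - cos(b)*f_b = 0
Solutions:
 f(b) = C1*cos(b)^(4/9)


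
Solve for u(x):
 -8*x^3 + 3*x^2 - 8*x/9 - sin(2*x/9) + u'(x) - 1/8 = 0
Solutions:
 u(x) = C1 + 2*x^4 - x^3 + 4*x^2/9 + x/8 - 9*cos(2*x/9)/2


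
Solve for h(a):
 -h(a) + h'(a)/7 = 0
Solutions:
 h(a) = C1*exp(7*a)


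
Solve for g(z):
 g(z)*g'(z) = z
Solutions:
 g(z) = -sqrt(C1 + z^2)
 g(z) = sqrt(C1 + z^2)


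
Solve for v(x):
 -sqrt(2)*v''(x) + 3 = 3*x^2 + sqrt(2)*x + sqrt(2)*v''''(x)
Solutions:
 v(x) = C1 + C2*x + C3*sin(x) + C4*cos(x) - sqrt(2)*x^4/8 - x^3/6 + 9*sqrt(2)*x^2/4


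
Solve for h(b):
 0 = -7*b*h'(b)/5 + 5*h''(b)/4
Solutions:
 h(b) = C1 + C2*erfi(sqrt(14)*b/5)


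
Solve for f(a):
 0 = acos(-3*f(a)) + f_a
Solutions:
 Integral(1/acos(-3*_y), (_y, f(a))) = C1 - a


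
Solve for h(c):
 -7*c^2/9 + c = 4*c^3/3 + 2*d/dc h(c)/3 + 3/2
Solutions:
 h(c) = C1 - c^4/2 - 7*c^3/18 + 3*c^2/4 - 9*c/4


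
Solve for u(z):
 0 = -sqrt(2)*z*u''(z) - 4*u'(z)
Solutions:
 u(z) = C1 + C2*z^(1 - 2*sqrt(2))


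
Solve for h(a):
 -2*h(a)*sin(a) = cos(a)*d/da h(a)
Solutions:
 h(a) = C1*cos(a)^2


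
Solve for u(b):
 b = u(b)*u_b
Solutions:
 u(b) = -sqrt(C1 + b^2)
 u(b) = sqrt(C1 + b^2)


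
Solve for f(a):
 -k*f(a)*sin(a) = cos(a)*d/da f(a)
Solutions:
 f(a) = C1*exp(k*log(cos(a)))


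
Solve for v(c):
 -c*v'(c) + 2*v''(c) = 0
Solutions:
 v(c) = C1 + C2*erfi(c/2)


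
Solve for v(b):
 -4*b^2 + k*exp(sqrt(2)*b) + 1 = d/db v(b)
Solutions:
 v(b) = C1 - 4*b^3/3 + b + sqrt(2)*k*exp(sqrt(2)*b)/2


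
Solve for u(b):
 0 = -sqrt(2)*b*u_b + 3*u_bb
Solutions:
 u(b) = C1 + C2*erfi(2^(3/4)*sqrt(3)*b/6)


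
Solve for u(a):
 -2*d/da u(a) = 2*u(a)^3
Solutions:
 u(a) = -sqrt(2)*sqrt(-1/(C1 - a))/2
 u(a) = sqrt(2)*sqrt(-1/(C1 - a))/2


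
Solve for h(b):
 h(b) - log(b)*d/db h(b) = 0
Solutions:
 h(b) = C1*exp(li(b))


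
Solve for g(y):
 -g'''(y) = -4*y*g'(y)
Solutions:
 g(y) = C1 + Integral(C2*airyai(2^(2/3)*y) + C3*airybi(2^(2/3)*y), y)


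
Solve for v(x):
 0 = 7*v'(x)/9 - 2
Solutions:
 v(x) = C1 + 18*x/7


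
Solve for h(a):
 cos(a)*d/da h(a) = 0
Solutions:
 h(a) = C1


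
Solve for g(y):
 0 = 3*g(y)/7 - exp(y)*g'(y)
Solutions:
 g(y) = C1*exp(-3*exp(-y)/7)


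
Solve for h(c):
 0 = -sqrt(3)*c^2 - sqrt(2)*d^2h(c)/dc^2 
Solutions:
 h(c) = C1 + C2*c - sqrt(6)*c^4/24


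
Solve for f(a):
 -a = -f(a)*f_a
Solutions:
 f(a) = -sqrt(C1 + a^2)
 f(a) = sqrt(C1 + a^2)


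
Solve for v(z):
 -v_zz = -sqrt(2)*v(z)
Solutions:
 v(z) = C1*exp(-2^(1/4)*z) + C2*exp(2^(1/4)*z)


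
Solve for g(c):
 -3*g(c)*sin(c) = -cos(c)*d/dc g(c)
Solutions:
 g(c) = C1/cos(c)^3


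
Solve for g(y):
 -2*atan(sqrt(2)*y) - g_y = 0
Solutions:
 g(y) = C1 - 2*y*atan(sqrt(2)*y) + sqrt(2)*log(2*y^2 + 1)/2


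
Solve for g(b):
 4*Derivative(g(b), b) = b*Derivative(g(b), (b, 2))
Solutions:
 g(b) = C1 + C2*b^5


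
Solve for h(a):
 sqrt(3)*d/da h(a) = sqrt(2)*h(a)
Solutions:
 h(a) = C1*exp(sqrt(6)*a/3)


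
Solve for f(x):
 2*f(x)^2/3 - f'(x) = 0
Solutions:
 f(x) = -3/(C1 + 2*x)


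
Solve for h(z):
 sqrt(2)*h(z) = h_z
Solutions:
 h(z) = C1*exp(sqrt(2)*z)


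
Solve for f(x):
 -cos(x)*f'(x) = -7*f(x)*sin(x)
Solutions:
 f(x) = C1/cos(x)^7


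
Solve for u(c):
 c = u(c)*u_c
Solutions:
 u(c) = -sqrt(C1 + c^2)
 u(c) = sqrt(C1 + c^2)


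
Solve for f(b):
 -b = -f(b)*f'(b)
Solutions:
 f(b) = -sqrt(C1 + b^2)
 f(b) = sqrt(C1 + b^2)


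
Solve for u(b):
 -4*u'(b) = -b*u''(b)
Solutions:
 u(b) = C1 + C2*b^5


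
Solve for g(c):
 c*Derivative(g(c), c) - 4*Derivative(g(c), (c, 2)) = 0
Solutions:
 g(c) = C1 + C2*erfi(sqrt(2)*c/4)


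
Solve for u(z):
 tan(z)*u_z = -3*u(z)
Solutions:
 u(z) = C1/sin(z)^3


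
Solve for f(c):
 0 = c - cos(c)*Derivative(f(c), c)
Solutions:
 f(c) = C1 + Integral(c/cos(c), c)


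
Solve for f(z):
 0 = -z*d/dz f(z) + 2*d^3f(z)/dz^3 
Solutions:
 f(z) = C1 + Integral(C2*airyai(2^(2/3)*z/2) + C3*airybi(2^(2/3)*z/2), z)


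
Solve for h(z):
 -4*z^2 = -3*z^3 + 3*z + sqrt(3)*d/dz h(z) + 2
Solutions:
 h(z) = C1 + sqrt(3)*z^4/4 - 4*sqrt(3)*z^3/9 - sqrt(3)*z^2/2 - 2*sqrt(3)*z/3


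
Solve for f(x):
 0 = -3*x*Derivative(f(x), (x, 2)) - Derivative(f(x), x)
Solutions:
 f(x) = C1 + C2*x^(2/3)


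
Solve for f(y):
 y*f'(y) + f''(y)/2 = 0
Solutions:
 f(y) = C1 + C2*erf(y)


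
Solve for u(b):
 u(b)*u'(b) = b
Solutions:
 u(b) = -sqrt(C1 + b^2)
 u(b) = sqrt(C1 + b^2)


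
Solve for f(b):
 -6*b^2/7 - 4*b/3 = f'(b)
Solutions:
 f(b) = C1 - 2*b^3/7 - 2*b^2/3


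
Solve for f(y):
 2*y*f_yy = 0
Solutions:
 f(y) = C1 + C2*y


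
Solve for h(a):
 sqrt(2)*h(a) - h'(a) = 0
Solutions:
 h(a) = C1*exp(sqrt(2)*a)


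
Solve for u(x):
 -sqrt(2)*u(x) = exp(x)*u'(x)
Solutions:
 u(x) = C1*exp(sqrt(2)*exp(-x))


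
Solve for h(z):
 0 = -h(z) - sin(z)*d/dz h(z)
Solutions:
 h(z) = C1*sqrt(cos(z) + 1)/sqrt(cos(z) - 1)


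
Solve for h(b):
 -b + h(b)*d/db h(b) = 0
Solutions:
 h(b) = -sqrt(C1 + b^2)
 h(b) = sqrt(C1 + b^2)


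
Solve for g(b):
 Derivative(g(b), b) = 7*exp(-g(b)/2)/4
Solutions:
 g(b) = 2*log(C1 + 7*b/8)


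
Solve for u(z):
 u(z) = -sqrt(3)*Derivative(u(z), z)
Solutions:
 u(z) = C1*exp(-sqrt(3)*z/3)


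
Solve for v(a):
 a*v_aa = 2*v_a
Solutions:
 v(a) = C1 + C2*a^3


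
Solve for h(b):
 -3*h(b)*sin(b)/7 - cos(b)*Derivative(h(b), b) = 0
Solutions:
 h(b) = C1*cos(b)^(3/7)


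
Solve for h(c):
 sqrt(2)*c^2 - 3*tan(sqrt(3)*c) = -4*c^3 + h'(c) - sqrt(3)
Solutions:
 h(c) = C1 + c^4 + sqrt(2)*c^3/3 + sqrt(3)*c + sqrt(3)*log(cos(sqrt(3)*c))


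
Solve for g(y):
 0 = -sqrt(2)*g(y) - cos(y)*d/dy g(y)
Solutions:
 g(y) = C1*(sin(y) - 1)^(sqrt(2)/2)/(sin(y) + 1)^(sqrt(2)/2)


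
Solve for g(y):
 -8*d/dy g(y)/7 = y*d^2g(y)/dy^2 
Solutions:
 g(y) = C1 + C2/y^(1/7)


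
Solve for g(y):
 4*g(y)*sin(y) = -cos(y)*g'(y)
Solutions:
 g(y) = C1*cos(y)^4


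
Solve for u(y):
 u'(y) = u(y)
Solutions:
 u(y) = C1*exp(y)


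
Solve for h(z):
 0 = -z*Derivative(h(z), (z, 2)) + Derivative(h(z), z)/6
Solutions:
 h(z) = C1 + C2*z^(7/6)


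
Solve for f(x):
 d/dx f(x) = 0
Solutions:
 f(x) = C1


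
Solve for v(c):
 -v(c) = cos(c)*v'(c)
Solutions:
 v(c) = C1*sqrt(sin(c) - 1)/sqrt(sin(c) + 1)


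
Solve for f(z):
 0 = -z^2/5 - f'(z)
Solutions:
 f(z) = C1 - z^3/15


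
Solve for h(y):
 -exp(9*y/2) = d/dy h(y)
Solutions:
 h(y) = C1 - 2*exp(9*y/2)/9


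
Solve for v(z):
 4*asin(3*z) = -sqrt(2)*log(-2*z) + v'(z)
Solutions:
 v(z) = C1 + sqrt(2)*z*(log(-z) - 1) + 4*z*asin(3*z) + sqrt(2)*z*log(2) + 4*sqrt(1 - 9*z^2)/3


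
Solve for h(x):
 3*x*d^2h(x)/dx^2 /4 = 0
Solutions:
 h(x) = C1 + C2*x


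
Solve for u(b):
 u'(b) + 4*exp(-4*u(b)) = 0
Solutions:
 u(b) = log(-I*(C1 - 16*b)^(1/4))
 u(b) = log(I*(C1 - 16*b)^(1/4))
 u(b) = log(-(C1 - 16*b)^(1/4))
 u(b) = log(C1 - 16*b)/4


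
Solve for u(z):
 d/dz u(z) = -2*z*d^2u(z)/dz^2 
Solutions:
 u(z) = C1 + C2*sqrt(z)


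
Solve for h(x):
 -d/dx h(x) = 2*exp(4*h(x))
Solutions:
 h(x) = log(-I*(1/(C1 + 8*x))^(1/4))
 h(x) = log(I*(1/(C1 + 8*x))^(1/4))
 h(x) = log(-(1/(C1 + 8*x))^(1/4))
 h(x) = log(1/(C1 + 8*x))/4


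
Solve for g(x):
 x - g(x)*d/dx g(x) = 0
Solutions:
 g(x) = -sqrt(C1 + x^2)
 g(x) = sqrt(C1 + x^2)


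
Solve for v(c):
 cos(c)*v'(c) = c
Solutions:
 v(c) = C1 + Integral(c/cos(c), c)


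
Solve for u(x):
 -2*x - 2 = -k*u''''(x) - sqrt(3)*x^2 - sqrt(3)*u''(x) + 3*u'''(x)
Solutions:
 u(x) = C1 + C2*x + C3*exp(x*(3 - sqrt(-4*sqrt(3)*k + 9))/(2*k)) + C4*exp(x*(sqrt(-4*sqrt(3)*k + 9) + 3)/(2*k)) - x^4/12 - 2*sqrt(3)*x^3/9 + x^2*(sqrt(3)*k/3 - 2 + sqrt(3)/3)


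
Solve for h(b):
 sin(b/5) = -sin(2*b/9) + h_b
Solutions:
 h(b) = C1 - 5*cos(b/5) - 9*cos(2*b/9)/2


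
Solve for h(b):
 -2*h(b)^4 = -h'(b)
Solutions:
 h(b) = (-1/(C1 + 6*b))^(1/3)
 h(b) = (-1/(C1 + 2*b))^(1/3)*(-3^(2/3) - 3*3^(1/6)*I)/6
 h(b) = (-1/(C1 + 2*b))^(1/3)*(-3^(2/3) + 3*3^(1/6)*I)/6


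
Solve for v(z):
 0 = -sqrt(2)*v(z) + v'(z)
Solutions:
 v(z) = C1*exp(sqrt(2)*z)


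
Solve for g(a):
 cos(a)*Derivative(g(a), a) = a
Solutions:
 g(a) = C1 + Integral(a/cos(a), a)


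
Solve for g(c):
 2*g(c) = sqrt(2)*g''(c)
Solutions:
 g(c) = C1*exp(-2^(1/4)*c) + C2*exp(2^(1/4)*c)


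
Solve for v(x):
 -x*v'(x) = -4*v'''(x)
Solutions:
 v(x) = C1 + Integral(C2*airyai(2^(1/3)*x/2) + C3*airybi(2^(1/3)*x/2), x)


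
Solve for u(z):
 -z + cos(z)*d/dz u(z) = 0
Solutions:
 u(z) = C1 + Integral(z/cos(z), z)


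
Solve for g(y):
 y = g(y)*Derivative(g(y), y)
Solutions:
 g(y) = -sqrt(C1 + y^2)
 g(y) = sqrt(C1 + y^2)


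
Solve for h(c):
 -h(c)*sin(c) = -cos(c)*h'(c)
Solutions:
 h(c) = C1/cos(c)


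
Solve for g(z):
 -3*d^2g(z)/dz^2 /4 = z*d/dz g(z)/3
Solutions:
 g(z) = C1 + C2*erf(sqrt(2)*z/3)


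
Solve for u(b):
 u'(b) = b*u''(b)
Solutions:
 u(b) = C1 + C2*b^2


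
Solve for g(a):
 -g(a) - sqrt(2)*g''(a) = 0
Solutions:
 g(a) = C1*sin(2^(3/4)*a/2) + C2*cos(2^(3/4)*a/2)


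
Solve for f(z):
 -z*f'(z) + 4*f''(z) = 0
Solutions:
 f(z) = C1 + C2*erfi(sqrt(2)*z/4)


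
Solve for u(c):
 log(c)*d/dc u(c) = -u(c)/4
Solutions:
 u(c) = C1*exp(-li(c)/4)


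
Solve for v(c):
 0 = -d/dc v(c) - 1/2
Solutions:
 v(c) = C1 - c/2


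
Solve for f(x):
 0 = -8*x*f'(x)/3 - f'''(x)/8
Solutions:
 f(x) = C1 + Integral(C2*airyai(-4*3^(2/3)*x/3) + C3*airybi(-4*3^(2/3)*x/3), x)


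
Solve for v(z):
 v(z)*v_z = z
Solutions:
 v(z) = -sqrt(C1 + z^2)
 v(z) = sqrt(C1 + z^2)


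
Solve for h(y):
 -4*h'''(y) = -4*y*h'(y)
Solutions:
 h(y) = C1 + Integral(C2*airyai(y) + C3*airybi(y), y)


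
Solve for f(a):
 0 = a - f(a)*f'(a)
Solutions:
 f(a) = -sqrt(C1 + a^2)
 f(a) = sqrt(C1 + a^2)


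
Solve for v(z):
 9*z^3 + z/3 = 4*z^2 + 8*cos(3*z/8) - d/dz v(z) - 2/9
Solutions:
 v(z) = C1 - 9*z^4/4 + 4*z^3/3 - z^2/6 - 2*z/9 + 64*sin(3*z/8)/3


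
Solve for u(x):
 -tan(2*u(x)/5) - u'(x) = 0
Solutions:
 u(x) = -5*asin(C1*exp(-2*x/5))/2 + 5*pi/2
 u(x) = 5*asin(C1*exp(-2*x/5))/2


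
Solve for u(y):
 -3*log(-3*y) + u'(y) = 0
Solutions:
 u(y) = C1 + 3*y*log(-y) + 3*y*(-1 + log(3))


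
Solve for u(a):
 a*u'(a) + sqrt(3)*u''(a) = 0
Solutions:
 u(a) = C1 + C2*erf(sqrt(2)*3^(3/4)*a/6)


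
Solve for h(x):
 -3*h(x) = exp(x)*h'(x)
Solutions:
 h(x) = C1*exp(3*exp(-x))


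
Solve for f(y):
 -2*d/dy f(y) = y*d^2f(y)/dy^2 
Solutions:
 f(y) = C1 + C2/y


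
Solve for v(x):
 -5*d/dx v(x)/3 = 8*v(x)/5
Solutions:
 v(x) = C1*exp(-24*x/25)


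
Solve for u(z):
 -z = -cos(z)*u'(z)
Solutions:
 u(z) = C1 + Integral(z/cos(z), z)


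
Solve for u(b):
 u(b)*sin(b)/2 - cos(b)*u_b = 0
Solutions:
 u(b) = C1/sqrt(cos(b))


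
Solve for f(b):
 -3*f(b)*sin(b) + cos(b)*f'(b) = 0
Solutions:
 f(b) = C1/cos(b)^3


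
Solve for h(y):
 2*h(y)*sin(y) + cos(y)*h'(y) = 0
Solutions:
 h(y) = C1*cos(y)^2


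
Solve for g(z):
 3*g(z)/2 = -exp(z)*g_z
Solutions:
 g(z) = C1*exp(3*exp(-z)/2)


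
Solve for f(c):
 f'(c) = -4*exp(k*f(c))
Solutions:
 f(c) = Piecewise((log(1/(C1*k + 4*c*k))/k, Ne(k, 0)), (nan, True))
 f(c) = Piecewise((C1 - 4*c, Eq(k, 0)), (nan, True))


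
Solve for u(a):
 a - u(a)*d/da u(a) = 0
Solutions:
 u(a) = -sqrt(C1 + a^2)
 u(a) = sqrt(C1 + a^2)


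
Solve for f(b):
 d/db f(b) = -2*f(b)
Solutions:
 f(b) = C1*exp(-2*b)


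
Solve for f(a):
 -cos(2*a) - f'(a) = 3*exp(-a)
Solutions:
 f(a) = C1 - sin(2*a)/2 + 3*exp(-a)


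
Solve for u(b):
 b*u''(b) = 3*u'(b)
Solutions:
 u(b) = C1 + C2*b^4


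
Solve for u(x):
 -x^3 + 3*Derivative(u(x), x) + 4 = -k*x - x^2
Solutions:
 u(x) = C1 - k*x^2/6 + x^4/12 - x^3/9 - 4*x/3


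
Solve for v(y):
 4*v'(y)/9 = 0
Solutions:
 v(y) = C1


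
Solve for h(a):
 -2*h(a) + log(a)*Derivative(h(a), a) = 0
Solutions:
 h(a) = C1*exp(2*li(a))


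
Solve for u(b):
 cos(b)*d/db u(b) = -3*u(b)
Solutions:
 u(b) = C1*(sin(b) - 1)^(3/2)/(sin(b) + 1)^(3/2)


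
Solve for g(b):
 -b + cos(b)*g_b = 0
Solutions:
 g(b) = C1 + Integral(b/cos(b), b)


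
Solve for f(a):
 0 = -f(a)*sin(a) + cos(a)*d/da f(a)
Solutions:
 f(a) = C1/cos(a)


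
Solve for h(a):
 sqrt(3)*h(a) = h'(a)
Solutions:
 h(a) = C1*exp(sqrt(3)*a)


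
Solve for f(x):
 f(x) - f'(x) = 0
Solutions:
 f(x) = C1*exp(x)


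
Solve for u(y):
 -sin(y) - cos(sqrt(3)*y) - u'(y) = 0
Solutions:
 u(y) = C1 - sqrt(3)*sin(sqrt(3)*y)/3 + cos(y)


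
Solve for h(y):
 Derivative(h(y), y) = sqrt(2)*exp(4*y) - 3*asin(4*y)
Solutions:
 h(y) = C1 - 3*y*asin(4*y) - 3*sqrt(1 - 16*y^2)/4 + sqrt(2)*exp(4*y)/4


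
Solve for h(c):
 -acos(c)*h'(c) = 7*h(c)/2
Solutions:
 h(c) = C1*exp(-7*Integral(1/acos(c), c)/2)


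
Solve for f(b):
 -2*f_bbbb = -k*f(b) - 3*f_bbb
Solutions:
 f(b) = C1*exp(b*Piecewise((-sqrt(-3^(2/3)*k^(1/3)/2 + 9/16)/2 - sqrt(3^(2/3)*k^(1/3)/2 + 9/8 - 27/(32*sqrt(-3^(2/3)*k^(1/3)/2 + 9/16)))/2 + 3/8, Eq(k, 0)), (-sqrt(-k/(3*(-9*k/128 + sqrt(k^3/216 + 81*k^2/16384))^(1/3)) + 2*(-9*k/128 + sqrt(k^3/216 + 81*k^2/16384))^(1/3) + 9/16)/2 - sqrt(k/(3*(-9*k/128 + sqrt(k^3/216 + 81*k^2/16384))^(1/3)) - 2*(-9*k/128 + sqrt(k^3/216 + 81*k^2/16384))^(1/3) + 9/8 - 27/(32*sqrt(-k/(3*(-9*k/128 + sqrt(k^3/216 + 81*k^2/16384))^(1/3)) + 2*(-9*k/128 + sqrt(k^3/216 + 81*k^2/16384))^(1/3) + 9/16)))/2 + 3/8, True))) + C2*exp(b*Piecewise((-sqrt(-3^(2/3)*k^(1/3)/2 + 9/16)/2 + sqrt(3^(2/3)*k^(1/3)/2 + 9/8 - 27/(32*sqrt(-3^(2/3)*k^(1/3)/2 + 9/16)))/2 + 3/8, Eq(k, 0)), (-sqrt(-k/(3*(-9*k/128 + sqrt(k^3/216 + 81*k^2/16384))^(1/3)) + 2*(-9*k/128 + sqrt(k^3/216 + 81*k^2/16384))^(1/3) + 9/16)/2 + sqrt(k/(3*(-9*k/128 + sqrt(k^3/216 + 81*k^2/16384))^(1/3)) - 2*(-9*k/128 + sqrt(k^3/216 + 81*k^2/16384))^(1/3) + 9/8 - 27/(32*sqrt(-k/(3*(-9*k/128 + sqrt(k^3/216 + 81*k^2/16384))^(1/3)) + 2*(-9*k/128 + sqrt(k^3/216 + 81*k^2/16384))^(1/3) + 9/16)))/2 + 3/8, True))) + C3*exp(b*Piecewise((sqrt(-3^(2/3)*k^(1/3)/2 + 9/16)/2 - sqrt(3^(2/3)*k^(1/3)/2 + 9/8 + 27/(32*sqrt(-3^(2/3)*k^(1/3)/2 + 9/16)))/2 + 3/8, Eq(k, 0)), (sqrt(-k/(3*(-9*k/128 + sqrt(k^3/216 + 81*k^2/16384))^(1/3)) + 2*(-9*k/128 + sqrt(k^3/216 + 81*k^2/16384))^(1/3) + 9/16)/2 - sqrt(k/(3*(-9*k/128 + sqrt(k^3/216 + 81*k^2/16384))^(1/3)) - 2*(-9*k/128 + sqrt(k^3/216 + 81*k^2/16384))^(1/3) + 9/8 + 27/(32*sqrt(-k/(3*(-9*k/128 + sqrt(k^3/216 + 81*k^2/16384))^(1/3)) + 2*(-9*k/128 + sqrt(k^3/216 + 81*k^2/16384))^(1/3) + 9/16)))/2 + 3/8, True))) + C4*exp(b*Piecewise((sqrt(-3^(2/3)*k^(1/3)/2 + 9/16)/2 + sqrt(3^(2/3)*k^(1/3)/2 + 9/8 + 27/(32*sqrt(-3^(2/3)*k^(1/3)/2 + 9/16)))/2 + 3/8, Eq(k, 0)), (sqrt(-k/(3*(-9*k/128 + sqrt(k^3/216 + 81*k^2/16384))^(1/3)) + 2*(-9*k/128 + sqrt(k^3/216 + 81*k^2/16384))^(1/3) + 9/16)/2 + sqrt(k/(3*(-9*k/128 + sqrt(k^3/216 + 81*k^2/16384))^(1/3)) - 2*(-9*k/128 + sqrt(k^3/216 + 81*k^2/16384))^(1/3) + 9/8 + 27/(32*sqrt(-k/(3*(-9*k/128 + sqrt(k^3/216 + 81*k^2/16384))^(1/3)) + 2*(-9*k/128 + sqrt(k^3/216 + 81*k^2/16384))^(1/3) + 9/16)))/2 + 3/8, True)))


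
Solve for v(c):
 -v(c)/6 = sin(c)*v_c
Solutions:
 v(c) = C1*(cos(c) + 1)^(1/12)/(cos(c) - 1)^(1/12)


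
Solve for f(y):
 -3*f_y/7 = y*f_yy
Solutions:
 f(y) = C1 + C2*y^(4/7)


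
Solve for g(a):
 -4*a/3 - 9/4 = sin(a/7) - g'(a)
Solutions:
 g(a) = C1 + 2*a^2/3 + 9*a/4 - 7*cos(a/7)


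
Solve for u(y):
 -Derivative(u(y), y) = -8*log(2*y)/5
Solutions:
 u(y) = C1 + 8*y*log(y)/5 - 8*y/5 + 8*y*log(2)/5


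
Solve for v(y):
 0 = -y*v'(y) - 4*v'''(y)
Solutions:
 v(y) = C1 + Integral(C2*airyai(-2^(1/3)*y/2) + C3*airybi(-2^(1/3)*y/2), y)


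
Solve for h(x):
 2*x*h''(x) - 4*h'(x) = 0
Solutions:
 h(x) = C1 + C2*x^3


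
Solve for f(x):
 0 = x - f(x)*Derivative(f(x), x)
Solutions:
 f(x) = -sqrt(C1 + x^2)
 f(x) = sqrt(C1 + x^2)


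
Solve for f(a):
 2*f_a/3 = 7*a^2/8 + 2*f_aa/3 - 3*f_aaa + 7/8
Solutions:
 f(a) = C1 + 7*a^3/16 + 21*a^2/16 - 63*a/8 + (C2*sin(sqrt(17)*a/9) + C3*cos(sqrt(17)*a/9))*exp(a/9)


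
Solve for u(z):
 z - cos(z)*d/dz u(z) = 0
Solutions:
 u(z) = C1 + Integral(z/cos(z), z)


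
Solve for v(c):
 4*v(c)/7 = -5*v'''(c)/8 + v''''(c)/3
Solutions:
 v(c) = C1*exp(c*(-sqrt(7)*sqrt(-8192*14^(2/3)/(-4725 + sqrt(51685753))^(1/3) + 1575 + 64*14^(1/3)*(-4725 + sqrt(51685753))^(1/3)) + 105)/224)*sin(sqrt(14)*c*sqrt(-4096*14^(2/3)/(-4725 + sqrt(51685753))^(1/3) - 1575 + 32*14^(1/3)*(-4725 + sqrt(51685753))^(1/3) + 23625*sqrt(7)/sqrt(-8192*14^(2/3)/(-4725 + sqrt(51685753))^(1/3) + 1575 + 64*14^(1/3)*(-4725 + sqrt(51685753))^(1/3)))/224) + C2*exp(c*(-sqrt(7)*sqrt(-8192*14^(2/3)/(-4725 + sqrt(51685753))^(1/3) + 1575 + 64*14^(1/3)*(-4725 + sqrt(51685753))^(1/3)) + 105)/224)*cos(sqrt(14)*c*sqrt(-4096*14^(2/3)/(-4725 + sqrt(51685753))^(1/3) - 1575 + 32*14^(1/3)*(-4725 + sqrt(51685753))^(1/3) + 23625*sqrt(7)/sqrt(-8192*14^(2/3)/(-4725 + sqrt(51685753))^(1/3) + 1575 + 64*14^(1/3)*(-4725 + sqrt(51685753))^(1/3)))/224) + C3*exp(c*(-sqrt(14)*sqrt(-32*14^(1/3)*(-4725 + sqrt(51685753))^(1/3) + 1575 + 4096*14^(2/3)/(-4725 + sqrt(51685753))^(1/3) + 23625*sqrt(7)/sqrt(-8192*14^(2/3)/(-4725 + sqrt(51685753))^(1/3) + 1575 + 64*14^(1/3)*(-4725 + sqrt(51685753))^(1/3))) + sqrt(7)*sqrt(-8192*14^(2/3)/(-4725 + sqrt(51685753))^(1/3) + 1575 + 64*14^(1/3)*(-4725 + sqrt(51685753))^(1/3)) + 105)/224) + C4*exp(c*(sqrt(7)*sqrt(-8192*14^(2/3)/(-4725 + sqrt(51685753))^(1/3) + 1575 + 64*14^(1/3)*(-4725 + sqrt(51685753))^(1/3)) + 105 + sqrt(14)*sqrt(-32*14^(1/3)*(-4725 + sqrt(51685753))^(1/3) + 1575 + 4096*14^(2/3)/(-4725 + sqrt(51685753))^(1/3) + 23625*sqrt(7)/sqrt(-8192*14^(2/3)/(-4725 + sqrt(51685753))^(1/3) + 1575 + 64*14^(1/3)*(-4725 + sqrt(51685753))^(1/3))))/224)


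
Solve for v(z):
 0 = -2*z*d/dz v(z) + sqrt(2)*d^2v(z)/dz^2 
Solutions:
 v(z) = C1 + C2*erfi(2^(3/4)*z/2)


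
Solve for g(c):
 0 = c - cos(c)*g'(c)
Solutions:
 g(c) = C1 + Integral(c/cos(c), c)


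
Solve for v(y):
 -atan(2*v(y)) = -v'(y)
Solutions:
 Integral(1/atan(2*_y), (_y, v(y))) = C1 + y


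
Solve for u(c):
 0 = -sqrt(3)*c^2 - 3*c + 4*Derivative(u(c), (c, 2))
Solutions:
 u(c) = C1 + C2*c + sqrt(3)*c^4/48 + c^3/8


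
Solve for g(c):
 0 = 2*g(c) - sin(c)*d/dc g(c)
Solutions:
 g(c) = C1*(cos(c) - 1)/(cos(c) + 1)


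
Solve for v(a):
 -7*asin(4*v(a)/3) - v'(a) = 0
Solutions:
 Integral(1/asin(4*_y/3), (_y, v(a))) = C1 - 7*a


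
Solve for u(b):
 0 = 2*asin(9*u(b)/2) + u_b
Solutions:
 Integral(1/asin(9*_y/2), (_y, u(b))) = C1 - 2*b


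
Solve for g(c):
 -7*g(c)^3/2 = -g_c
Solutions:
 g(c) = -sqrt(-1/(C1 + 7*c))
 g(c) = sqrt(-1/(C1 + 7*c))


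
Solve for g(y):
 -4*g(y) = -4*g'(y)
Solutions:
 g(y) = C1*exp(y)


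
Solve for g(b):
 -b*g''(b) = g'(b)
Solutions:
 g(b) = C1 + C2*log(b)


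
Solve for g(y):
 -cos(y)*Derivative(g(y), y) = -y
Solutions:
 g(y) = C1 + Integral(y/cos(y), y)


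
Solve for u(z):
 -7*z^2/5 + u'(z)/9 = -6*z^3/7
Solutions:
 u(z) = C1 - 27*z^4/14 + 21*z^3/5


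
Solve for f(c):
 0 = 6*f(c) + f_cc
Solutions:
 f(c) = C1*sin(sqrt(6)*c) + C2*cos(sqrt(6)*c)


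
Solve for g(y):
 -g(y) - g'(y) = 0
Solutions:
 g(y) = C1*exp(-y)


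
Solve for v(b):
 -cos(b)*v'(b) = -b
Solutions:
 v(b) = C1 + Integral(b/cos(b), b)


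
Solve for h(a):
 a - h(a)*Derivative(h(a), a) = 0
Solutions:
 h(a) = -sqrt(C1 + a^2)
 h(a) = sqrt(C1 + a^2)


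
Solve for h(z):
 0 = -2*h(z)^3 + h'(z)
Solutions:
 h(z) = -sqrt(2)*sqrt(-1/(C1 + 2*z))/2
 h(z) = sqrt(2)*sqrt(-1/(C1 + 2*z))/2


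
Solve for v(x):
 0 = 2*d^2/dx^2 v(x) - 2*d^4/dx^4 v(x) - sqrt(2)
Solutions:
 v(x) = C1 + C2*x + C3*exp(-x) + C4*exp(x) + sqrt(2)*x^2/4


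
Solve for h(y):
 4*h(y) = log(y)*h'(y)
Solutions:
 h(y) = C1*exp(4*li(y))


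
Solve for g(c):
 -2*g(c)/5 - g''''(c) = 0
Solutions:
 g(c) = (C1*sin(10^(3/4)*c/10) + C2*cos(10^(3/4)*c/10))*exp(-10^(3/4)*c/10) + (C3*sin(10^(3/4)*c/10) + C4*cos(10^(3/4)*c/10))*exp(10^(3/4)*c/10)


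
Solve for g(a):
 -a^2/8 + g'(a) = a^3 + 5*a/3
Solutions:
 g(a) = C1 + a^4/4 + a^3/24 + 5*a^2/6


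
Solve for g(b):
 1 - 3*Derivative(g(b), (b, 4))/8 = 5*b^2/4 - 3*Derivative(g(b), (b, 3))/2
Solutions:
 g(b) = C1 + C2*b + C3*b^2 + C4*exp(4*b) + b^5/72 + 5*b^4/288 - 3*b^3/32


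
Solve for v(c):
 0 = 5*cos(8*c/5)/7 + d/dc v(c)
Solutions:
 v(c) = C1 - 25*sin(8*c/5)/56


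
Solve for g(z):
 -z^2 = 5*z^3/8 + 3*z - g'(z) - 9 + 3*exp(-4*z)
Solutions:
 g(z) = C1 + 5*z^4/32 + z^3/3 + 3*z^2/2 - 9*z - 3*exp(-4*z)/4


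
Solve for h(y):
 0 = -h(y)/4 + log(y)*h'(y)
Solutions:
 h(y) = C1*exp(li(y)/4)


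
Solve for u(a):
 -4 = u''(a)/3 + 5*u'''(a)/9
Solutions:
 u(a) = C1 + C2*a + C3*exp(-3*a/5) - 6*a^2


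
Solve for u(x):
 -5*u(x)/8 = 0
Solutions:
 u(x) = 0


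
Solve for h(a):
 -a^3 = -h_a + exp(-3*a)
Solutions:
 h(a) = C1 + a^4/4 - exp(-3*a)/3


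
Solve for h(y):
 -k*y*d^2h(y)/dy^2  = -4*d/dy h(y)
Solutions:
 h(y) = C1 + y^(((re(k) + 4)*re(k) + im(k)^2)/(re(k)^2 + im(k)^2))*(C2*sin(4*log(y)*Abs(im(k))/(re(k)^2 + im(k)^2)) + C3*cos(4*log(y)*im(k)/(re(k)^2 + im(k)^2)))


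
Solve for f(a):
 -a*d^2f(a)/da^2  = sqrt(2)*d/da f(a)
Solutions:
 f(a) = C1 + C2*a^(1 - sqrt(2))


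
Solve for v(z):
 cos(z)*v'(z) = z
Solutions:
 v(z) = C1 + Integral(z/cos(z), z)


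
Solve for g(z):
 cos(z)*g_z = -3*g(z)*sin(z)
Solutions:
 g(z) = C1*cos(z)^3


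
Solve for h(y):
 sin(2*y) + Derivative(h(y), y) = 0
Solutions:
 h(y) = C1 + cos(2*y)/2


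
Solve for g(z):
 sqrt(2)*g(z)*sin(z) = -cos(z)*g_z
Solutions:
 g(z) = C1*cos(z)^(sqrt(2))


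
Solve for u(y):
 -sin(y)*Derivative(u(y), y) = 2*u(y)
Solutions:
 u(y) = C1*(cos(y) + 1)/(cos(y) - 1)


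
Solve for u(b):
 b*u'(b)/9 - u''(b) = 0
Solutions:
 u(b) = C1 + C2*erfi(sqrt(2)*b/6)


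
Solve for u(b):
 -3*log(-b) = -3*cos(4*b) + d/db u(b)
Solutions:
 u(b) = C1 - 3*b*log(-b) + 3*b + 3*sin(4*b)/4


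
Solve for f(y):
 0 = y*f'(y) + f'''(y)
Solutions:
 f(y) = C1 + Integral(C2*airyai(-y) + C3*airybi(-y), y)


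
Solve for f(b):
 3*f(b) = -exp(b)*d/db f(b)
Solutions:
 f(b) = C1*exp(3*exp(-b))


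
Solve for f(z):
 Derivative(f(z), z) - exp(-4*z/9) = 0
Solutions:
 f(z) = C1 - 9*exp(-4*z/9)/4


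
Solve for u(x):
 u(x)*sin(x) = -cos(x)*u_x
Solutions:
 u(x) = C1*cos(x)


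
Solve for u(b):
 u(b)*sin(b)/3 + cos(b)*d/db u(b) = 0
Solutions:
 u(b) = C1*cos(b)^(1/3)


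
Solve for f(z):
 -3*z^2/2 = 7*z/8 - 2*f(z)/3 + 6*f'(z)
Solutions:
 f(z) = C1*exp(z/9) + 9*z^2/4 + 669*z/16 + 6021/16


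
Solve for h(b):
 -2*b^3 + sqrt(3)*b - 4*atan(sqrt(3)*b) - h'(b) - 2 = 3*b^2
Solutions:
 h(b) = C1 - b^4/2 - b^3 + sqrt(3)*b^2/2 - 4*b*atan(sqrt(3)*b) - 2*b + 2*sqrt(3)*log(3*b^2 + 1)/3


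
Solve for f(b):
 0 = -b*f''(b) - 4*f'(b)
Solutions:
 f(b) = C1 + C2/b^3


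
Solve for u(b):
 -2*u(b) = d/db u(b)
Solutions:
 u(b) = C1*exp(-2*b)


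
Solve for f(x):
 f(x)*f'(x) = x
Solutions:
 f(x) = -sqrt(C1 + x^2)
 f(x) = sqrt(C1 + x^2)


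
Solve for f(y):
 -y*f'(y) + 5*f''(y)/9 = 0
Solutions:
 f(y) = C1 + C2*erfi(3*sqrt(10)*y/10)


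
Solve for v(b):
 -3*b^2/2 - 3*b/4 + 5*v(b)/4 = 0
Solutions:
 v(b) = 3*b*(2*b + 1)/5


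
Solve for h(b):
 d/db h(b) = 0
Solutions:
 h(b) = C1


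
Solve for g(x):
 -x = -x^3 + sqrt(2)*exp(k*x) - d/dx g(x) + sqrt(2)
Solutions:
 g(x) = C1 - x^4/4 + x^2/2 + sqrt(2)*x + sqrt(2)*exp(k*x)/k


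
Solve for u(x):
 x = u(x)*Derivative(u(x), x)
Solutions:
 u(x) = -sqrt(C1 + x^2)
 u(x) = sqrt(C1 + x^2)


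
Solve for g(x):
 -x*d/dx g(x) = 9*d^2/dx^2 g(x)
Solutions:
 g(x) = C1 + C2*erf(sqrt(2)*x/6)


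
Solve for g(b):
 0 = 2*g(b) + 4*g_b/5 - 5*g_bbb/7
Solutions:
 g(b) = C1*exp(-21^(1/3)*b*(4*21^(1/3)/(sqrt(49281) + 225)^(1/3) + (sqrt(49281) + 225)^(1/3))/30)*sin(3^(1/6)*7^(1/3)*b*(-3^(2/3)*(sqrt(49281) + 225)^(1/3) + 12*7^(1/3)/(sqrt(49281) + 225)^(1/3))/30) + C2*exp(-21^(1/3)*b*(4*21^(1/3)/(sqrt(49281) + 225)^(1/3) + (sqrt(49281) + 225)^(1/3))/30)*cos(3^(1/6)*7^(1/3)*b*(-3^(2/3)*(sqrt(49281) + 225)^(1/3) + 12*7^(1/3)/(sqrt(49281) + 225)^(1/3))/30) + C3*exp(21^(1/3)*b*(4*21^(1/3)/(sqrt(49281) + 225)^(1/3) + (sqrt(49281) + 225)^(1/3))/15)


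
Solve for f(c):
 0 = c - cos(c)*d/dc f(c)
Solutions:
 f(c) = C1 + Integral(c/cos(c), c)


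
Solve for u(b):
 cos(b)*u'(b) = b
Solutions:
 u(b) = C1 + Integral(b/cos(b), b)


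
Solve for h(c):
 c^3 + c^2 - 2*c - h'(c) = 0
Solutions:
 h(c) = C1 + c^4/4 + c^3/3 - c^2


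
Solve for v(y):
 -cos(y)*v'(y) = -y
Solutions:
 v(y) = C1 + Integral(y/cos(y), y)


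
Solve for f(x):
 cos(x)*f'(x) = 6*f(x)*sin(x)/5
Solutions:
 f(x) = C1/cos(x)^(6/5)


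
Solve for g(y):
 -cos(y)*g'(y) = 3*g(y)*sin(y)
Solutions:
 g(y) = C1*cos(y)^3


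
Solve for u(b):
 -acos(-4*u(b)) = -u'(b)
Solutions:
 Integral(1/acos(-4*_y), (_y, u(b))) = C1 + b


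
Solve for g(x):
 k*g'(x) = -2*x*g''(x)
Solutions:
 g(x) = C1 + x^(1 - re(k)/2)*(C2*sin(log(x)*Abs(im(k))/2) + C3*cos(log(x)*im(k)/2))


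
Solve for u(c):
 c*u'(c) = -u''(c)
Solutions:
 u(c) = C1 + C2*erf(sqrt(2)*c/2)


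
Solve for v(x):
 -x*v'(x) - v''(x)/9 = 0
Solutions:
 v(x) = C1 + C2*erf(3*sqrt(2)*x/2)


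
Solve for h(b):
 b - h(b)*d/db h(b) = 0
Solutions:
 h(b) = -sqrt(C1 + b^2)
 h(b) = sqrt(C1 + b^2)


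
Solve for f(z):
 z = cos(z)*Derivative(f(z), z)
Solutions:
 f(z) = C1 + Integral(z/cos(z), z)


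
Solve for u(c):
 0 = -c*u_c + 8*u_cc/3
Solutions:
 u(c) = C1 + C2*erfi(sqrt(3)*c/4)


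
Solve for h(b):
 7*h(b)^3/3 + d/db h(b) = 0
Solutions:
 h(b) = -sqrt(6)*sqrt(-1/(C1 - 7*b))/2
 h(b) = sqrt(6)*sqrt(-1/(C1 - 7*b))/2


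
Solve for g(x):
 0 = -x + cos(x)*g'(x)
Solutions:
 g(x) = C1 + Integral(x/cos(x), x)


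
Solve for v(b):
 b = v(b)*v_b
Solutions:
 v(b) = -sqrt(C1 + b^2)
 v(b) = sqrt(C1 + b^2)


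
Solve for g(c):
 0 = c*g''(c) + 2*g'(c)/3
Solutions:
 g(c) = C1 + C2*c^(1/3)


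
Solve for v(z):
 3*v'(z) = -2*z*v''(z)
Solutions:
 v(z) = C1 + C2/sqrt(z)


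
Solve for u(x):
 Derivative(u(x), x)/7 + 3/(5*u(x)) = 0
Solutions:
 u(x) = -sqrt(C1 - 210*x)/5
 u(x) = sqrt(C1 - 210*x)/5


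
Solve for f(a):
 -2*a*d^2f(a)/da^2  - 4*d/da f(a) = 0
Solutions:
 f(a) = C1 + C2/a


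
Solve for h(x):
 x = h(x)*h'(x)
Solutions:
 h(x) = -sqrt(C1 + x^2)
 h(x) = sqrt(C1 + x^2)


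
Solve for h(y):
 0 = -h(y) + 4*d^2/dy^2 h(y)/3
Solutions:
 h(y) = C1*exp(-sqrt(3)*y/2) + C2*exp(sqrt(3)*y/2)


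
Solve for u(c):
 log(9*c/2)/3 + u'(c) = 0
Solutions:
 u(c) = C1 - c*log(c)/3 - 2*c*log(3)/3 + c*log(2)/3 + c/3


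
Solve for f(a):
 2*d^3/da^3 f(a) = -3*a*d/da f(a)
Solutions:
 f(a) = C1 + Integral(C2*airyai(-2^(2/3)*3^(1/3)*a/2) + C3*airybi(-2^(2/3)*3^(1/3)*a/2), a)


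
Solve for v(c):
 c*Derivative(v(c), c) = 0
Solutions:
 v(c) = C1


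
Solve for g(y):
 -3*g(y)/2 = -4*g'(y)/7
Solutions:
 g(y) = C1*exp(21*y/8)


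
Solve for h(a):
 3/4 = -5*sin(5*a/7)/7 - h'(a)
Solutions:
 h(a) = C1 - 3*a/4 + cos(5*a/7)


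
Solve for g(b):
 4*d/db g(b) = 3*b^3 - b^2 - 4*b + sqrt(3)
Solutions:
 g(b) = C1 + 3*b^4/16 - b^3/12 - b^2/2 + sqrt(3)*b/4


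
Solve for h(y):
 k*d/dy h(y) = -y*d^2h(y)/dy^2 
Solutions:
 h(y) = C1 + y^(1 - re(k))*(C2*sin(log(y)*Abs(im(k))) + C3*cos(log(y)*im(k)))


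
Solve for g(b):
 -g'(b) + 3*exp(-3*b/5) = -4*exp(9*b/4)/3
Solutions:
 g(b) = C1 + 16*exp(9*b/4)/27 - 5*exp(-3*b/5)


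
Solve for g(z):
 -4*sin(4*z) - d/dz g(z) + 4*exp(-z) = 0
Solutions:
 g(z) = C1 + cos(4*z) - 4*exp(-z)


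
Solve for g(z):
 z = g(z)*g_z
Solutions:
 g(z) = -sqrt(C1 + z^2)
 g(z) = sqrt(C1 + z^2)


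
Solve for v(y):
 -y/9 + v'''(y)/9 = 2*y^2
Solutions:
 v(y) = C1 + C2*y + C3*y^2 + 3*y^5/10 + y^4/24


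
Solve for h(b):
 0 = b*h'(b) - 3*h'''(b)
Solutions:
 h(b) = C1 + Integral(C2*airyai(3^(2/3)*b/3) + C3*airybi(3^(2/3)*b/3), b)


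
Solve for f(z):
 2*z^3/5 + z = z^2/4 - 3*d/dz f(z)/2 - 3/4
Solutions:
 f(z) = C1 - z^4/15 + z^3/18 - z^2/3 - z/2


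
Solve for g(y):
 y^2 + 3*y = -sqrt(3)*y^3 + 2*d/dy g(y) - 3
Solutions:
 g(y) = C1 + sqrt(3)*y^4/8 + y^3/6 + 3*y^2/4 + 3*y/2


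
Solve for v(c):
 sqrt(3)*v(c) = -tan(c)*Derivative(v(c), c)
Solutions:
 v(c) = C1/sin(c)^(sqrt(3))


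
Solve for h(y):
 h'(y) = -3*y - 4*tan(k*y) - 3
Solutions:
 h(y) = C1 - 3*y^2/2 - 3*y - 4*Piecewise((-log(cos(k*y))/k, Ne(k, 0)), (0, True))


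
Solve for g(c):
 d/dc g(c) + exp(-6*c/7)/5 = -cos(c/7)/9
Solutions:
 g(c) = C1 - 7*sin(c/7)/9 + 7*exp(-6*c/7)/30


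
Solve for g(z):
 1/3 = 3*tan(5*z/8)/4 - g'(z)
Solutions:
 g(z) = C1 - z/3 - 6*log(cos(5*z/8))/5


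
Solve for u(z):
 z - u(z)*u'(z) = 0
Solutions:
 u(z) = -sqrt(C1 + z^2)
 u(z) = sqrt(C1 + z^2)


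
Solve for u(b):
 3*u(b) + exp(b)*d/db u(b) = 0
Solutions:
 u(b) = C1*exp(3*exp(-b))


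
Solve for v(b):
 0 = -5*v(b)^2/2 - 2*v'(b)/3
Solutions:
 v(b) = 4/(C1 + 15*b)


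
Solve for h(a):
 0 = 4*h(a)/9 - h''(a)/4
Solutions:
 h(a) = C1*exp(-4*a/3) + C2*exp(4*a/3)


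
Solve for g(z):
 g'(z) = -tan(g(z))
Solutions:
 g(z) = pi - asin(C1*exp(-z))
 g(z) = asin(C1*exp(-z))


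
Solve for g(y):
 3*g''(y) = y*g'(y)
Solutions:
 g(y) = C1 + C2*erfi(sqrt(6)*y/6)


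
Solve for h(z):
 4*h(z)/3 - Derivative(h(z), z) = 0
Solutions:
 h(z) = C1*exp(4*z/3)


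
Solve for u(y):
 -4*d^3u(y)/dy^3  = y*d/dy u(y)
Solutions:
 u(y) = C1 + Integral(C2*airyai(-2^(1/3)*y/2) + C3*airybi(-2^(1/3)*y/2), y)


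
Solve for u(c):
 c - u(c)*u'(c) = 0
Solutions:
 u(c) = -sqrt(C1 + c^2)
 u(c) = sqrt(C1 + c^2)


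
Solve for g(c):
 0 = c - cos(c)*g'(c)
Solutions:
 g(c) = C1 + Integral(c/cos(c), c)


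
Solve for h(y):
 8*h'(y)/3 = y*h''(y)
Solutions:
 h(y) = C1 + C2*y^(11/3)


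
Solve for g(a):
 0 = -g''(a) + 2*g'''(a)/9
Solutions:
 g(a) = C1 + C2*a + C3*exp(9*a/2)


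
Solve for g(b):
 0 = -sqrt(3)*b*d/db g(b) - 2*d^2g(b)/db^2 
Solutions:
 g(b) = C1 + C2*erf(3^(1/4)*b/2)


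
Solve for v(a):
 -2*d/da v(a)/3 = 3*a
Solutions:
 v(a) = C1 - 9*a^2/4


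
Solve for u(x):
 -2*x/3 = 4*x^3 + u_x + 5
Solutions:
 u(x) = C1 - x^4 - x^2/3 - 5*x


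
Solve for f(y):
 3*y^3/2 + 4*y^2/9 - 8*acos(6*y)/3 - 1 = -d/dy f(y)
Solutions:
 f(y) = C1 - 3*y^4/8 - 4*y^3/27 + 8*y*acos(6*y)/3 + y - 4*sqrt(1 - 36*y^2)/9


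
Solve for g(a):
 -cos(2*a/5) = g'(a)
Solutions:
 g(a) = C1 - 5*sin(2*a/5)/2


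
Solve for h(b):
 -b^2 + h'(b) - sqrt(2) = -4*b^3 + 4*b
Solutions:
 h(b) = C1 - b^4 + b^3/3 + 2*b^2 + sqrt(2)*b


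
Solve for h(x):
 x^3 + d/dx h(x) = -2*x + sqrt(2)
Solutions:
 h(x) = C1 - x^4/4 - x^2 + sqrt(2)*x


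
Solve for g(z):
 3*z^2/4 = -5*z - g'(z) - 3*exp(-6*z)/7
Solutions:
 g(z) = C1 - z^3/4 - 5*z^2/2 + exp(-6*z)/14


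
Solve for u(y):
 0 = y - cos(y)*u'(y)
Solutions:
 u(y) = C1 + Integral(y/cos(y), y)


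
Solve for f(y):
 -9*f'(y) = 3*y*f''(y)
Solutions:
 f(y) = C1 + C2/y^2


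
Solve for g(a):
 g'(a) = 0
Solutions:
 g(a) = C1


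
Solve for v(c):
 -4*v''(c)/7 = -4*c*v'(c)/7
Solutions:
 v(c) = C1 + C2*erfi(sqrt(2)*c/2)


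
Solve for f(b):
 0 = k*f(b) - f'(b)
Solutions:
 f(b) = C1*exp(b*k)


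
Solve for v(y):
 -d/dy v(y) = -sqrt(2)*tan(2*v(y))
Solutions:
 v(y) = -asin(C1*exp(2*sqrt(2)*y))/2 + pi/2
 v(y) = asin(C1*exp(2*sqrt(2)*y))/2


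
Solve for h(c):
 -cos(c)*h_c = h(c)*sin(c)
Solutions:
 h(c) = C1*cos(c)


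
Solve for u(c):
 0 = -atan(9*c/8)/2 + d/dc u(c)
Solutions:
 u(c) = C1 + c*atan(9*c/8)/2 - 2*log(81*c^2 + 64)/9


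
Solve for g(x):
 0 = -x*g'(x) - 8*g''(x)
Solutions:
 g(x) = C1 + C2*erf(x/4)


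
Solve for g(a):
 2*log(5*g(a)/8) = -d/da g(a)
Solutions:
 -Integral(1/(-log(_y) - log(5) + 3*log(2)), (_y, g(a)))/2 = C1 - a


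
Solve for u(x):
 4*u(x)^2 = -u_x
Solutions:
 u(x) = 1/(C1 + 4*x)


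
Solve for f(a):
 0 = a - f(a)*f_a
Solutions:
 f(a) = -sqrt(C1 + a^2)
 f(a) = sqrt(C1 + a^2)


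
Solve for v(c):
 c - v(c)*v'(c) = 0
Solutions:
 v(c) = -sqrt(C1 + c^2)
 v(c) = sqrt(C1 + c^2)


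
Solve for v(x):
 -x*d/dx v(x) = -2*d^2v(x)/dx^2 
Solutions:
 v(x) = C1 + C2*erfi(x/2)


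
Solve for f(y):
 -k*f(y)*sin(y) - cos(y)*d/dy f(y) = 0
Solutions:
 f(y) = C1*exp(k*log(cos(y)))


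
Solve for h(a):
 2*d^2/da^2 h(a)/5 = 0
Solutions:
 h(a) = C1 + C2*a


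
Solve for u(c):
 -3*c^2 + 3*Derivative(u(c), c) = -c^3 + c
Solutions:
 u(c) = C1 - c^4/12 + c^3/3 + c^2/6


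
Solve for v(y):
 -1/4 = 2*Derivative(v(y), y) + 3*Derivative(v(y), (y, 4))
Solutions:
 v(y) = C1 + C4*exp(-2^(1/3)*3^(2/3)*y/3) - y/8 + (C2*sin(2^(1/3)*3^(1/6)*y/2) + C3*cos(2^(1/3)*3^(1/6)*y/2))*exp(2^(1/3)*3^(2/3)*y/6)


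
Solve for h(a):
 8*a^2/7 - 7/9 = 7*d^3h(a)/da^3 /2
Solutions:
 h(a) = C1 + C2*a + C3*a^2 + 4*a^5/735 - a^3/27


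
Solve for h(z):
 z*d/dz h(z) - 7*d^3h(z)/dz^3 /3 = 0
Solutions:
 h(z) = C1 + Integral(C2*airyai(3^(1/3)*7^(2/3)*z/7) + C3*airybi(3^(1/3)*7^(2/3)*z/7), z)


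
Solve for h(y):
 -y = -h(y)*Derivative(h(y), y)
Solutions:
 h(y) = -sqrt(C1 + y^2)
 h(y) = sqrt(C1 + y^2)


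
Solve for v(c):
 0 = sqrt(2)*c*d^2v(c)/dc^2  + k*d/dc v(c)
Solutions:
 v(c) = C1 + c^(-sqrt(2)*re(k)/2 + 1)*(C2*sin(sqrt(2)*log(c)*Abs(im(k))/2) + C3*cos(sqrt(2)*log(c)*im(k)/2))


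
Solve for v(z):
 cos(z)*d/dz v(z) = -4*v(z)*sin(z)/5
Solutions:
 v(z) = C1*cos(z)^(4/5)


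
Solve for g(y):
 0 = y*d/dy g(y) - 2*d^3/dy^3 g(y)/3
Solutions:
 g(y) = C1 + Integral(C2*airyai(2^(2/3)*3^(1/3)*y/2) + C3*airybi(2^(2/3)*3^(1/3)*y/2), y)


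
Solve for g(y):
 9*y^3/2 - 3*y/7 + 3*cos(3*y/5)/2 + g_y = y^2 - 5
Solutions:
 g(y) = C1 - 9*y^4/8 + y^3/3 + 3*y^2/14 - 5*y - 5*sin(3*y/5)/2


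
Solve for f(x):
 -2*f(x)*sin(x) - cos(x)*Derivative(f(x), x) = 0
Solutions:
 f(x) = C1*cos(x)^2


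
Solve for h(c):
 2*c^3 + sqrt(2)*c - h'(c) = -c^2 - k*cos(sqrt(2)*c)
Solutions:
 h(c) = C1 + c^4/2 + c^3/3 + sqrt(2)*c^2/2 + sqrt(2)*k*sin(sqrt(2)*c)/2


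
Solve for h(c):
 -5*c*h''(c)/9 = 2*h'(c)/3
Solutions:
 h(c) = C1 + C2/c^(1/5)


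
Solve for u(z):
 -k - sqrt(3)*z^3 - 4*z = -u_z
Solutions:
 u(z) = C1 + k*z + sqrt(3)*z^4/4 + 2*z^2
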